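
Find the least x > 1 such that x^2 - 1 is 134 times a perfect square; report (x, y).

(x, y) = (145925, 12606)

First expand sqrt(134) as a continued fraction. With x_i = (sqrt(134) + m_i)/d_i and (m_0, d_0) = (0, 1): a_0 = floor(sqrt(134)) = 11, since 11^2 = 121 <= 134 < 144 = 12^2.
Iterate m_{i+1} = d_i*a_i - m_i, d_{i+1} = (134 - m_{i+1}^2)/d_i, a_{i+1} = floor((a_0 + m_{i+1})/d_{i+1}):
  m_1 = 1*11 - 0 = 11, d_1 = (134 - 11^2)/1 = 13/1 = 13, a_1 = floor((11 + 11)/13) = 1.
  m_2 = 13*1 - 11 = 2, d_2 = (134 - 2^2)/13 = 130/13 = 10, a_2 = floor((11 + 2)/10) = 1.
  m_3 = 10*1 - 2 = 8, d_3 = (134 - 8^2)/10 = 70/10 = 7, a_3 = floor((11 + 8)/7) = 2.
  m_4 = 7*2 - 8 = 6, d_4 = (134 - 6^2)/7 = 98/7 = 14, a_4 = floor((11 + 6)/14) = 1.
  m_5 = 14*1 - 6 = 8, d_5 = (134 - 8^2)/14 = 70/14 = 5, a_5 = floor((11 + 8)/5) = 3.
  m_6 = 5*3 - 8 = 7, d_6 = (134 - 7^2)/5 = 85/5 = 17, a_6 = floor((11 + 7)/17) = 1.
  m_7 = 17*1 - 7 = 10, d_7 = (134 - 10^2)/17 = 34/17 = 2, a_7 = floor((11 + 10)/2) = 10.
  m_8 = 2*10 - 10 = 10, d_8 = (134 - 10^2)/2 = 34/2 = 17, a_8 = floor((11 + 10)/17) = 1.
  m_9 = 17*1 - 10 = 7, d_9 = (134 - 7^2)/17 = 85/17 = 5, a_9 = floor((11 + 7)/5) = 3.
  m_10 = 5*3 - 7 = 8, d_10 = (134 - 8^2)/5 = 70/5 = 14, a_10 = floor((11 + 8)/14) = 1.
  m_11 = 14*1 - 8 = 6, d_11 = (134 - 6^2)/14 = 98/14 = 7, a_11 = floor((11 + 6)/7) = 2.
  m_12 = 7*2 - 6 = 8, d_12 = (134 - 8^2)/7 = 70/7 = 10, a_12 = floor((11 + 8)/10) = 1.
  m_13 = 10*1 - 8 = 2, d_13 = (134 - 2^2)/10 = 130/10 = 13, a_13 = floor((11 + 2)/13) = 1.
  m_14 = 13*1 - 2 = 11, d_14 = (134 - 11^2)/13 = 13/13 = 1, a_14 = floor((11 + 11)/1) = 22.
  m_15 = 1*22 - 11 = 11, d_15 = (134 - 11^2)/1 = 13/1 = 13: (m_15, d_15) = (m_1, d_1) = (11, 13), so from here the quotients repeat a_1, ..., a_14; the period length is 14.
So sqrt(134) = [11; (1, 1, 2, 1, 3, 1, 10, 1, 3, 1, 2, 1, 1, 22)] with period length k = 14.
k is even, so the fundamental solution of x^2 - 134y^2 = 1 is (p_{k-1}, q_{k-1}) = (p_13, q_13); compute convergents through index 13.
Convergents (p_i = a_i*p_{i-1} + p_{i-2}, q_i = a_i*q_{i-1} + q_{i-2} with p_{-2}=0, p_{-1}=1, q_{-2}=1, q_{-1}=0):
  i=0: a_0=11, p_0 = 11*1 + 0 = 11, q_0 = 11*0 + 1 = 1.
  i=1: a_1=1, p_1 = 1*11 + 1 = 12, q_1 = 1*1 + 0 = 1.
  i=2: a_2=1, p_2 = 1*12 + 11 = 23, q_2 = 1*1 + 1 = 2.
  i=3: a_3=2, p_3 = 2*23 + 12 = 58, q_3 = 2*2 + 1 = 5.
  i=4: a_4=1, p_4 = 1*58 + 23 = 81, q_4 = 1*5 + 2 = 7.
  i=5: a_5=3, p_5 = 3*81 + 58 = 301, q_5 = 3*7 + 5 = 26.
  i=6: a_6=1, p_6 = 1*301 + 81 = 382, q_6 = 1*26 + 7 = 33.
  i=7: a_7=10, p_7 = 10*382 + 301 = 4121, q_7 = 10*33 + 26 = 356.
  i=8: a_8=1, p_8 = 1*4121 + 382 = 4503, q_8 = 1*356 + 33 = 389.
  i=9: a_9=3, p_9 = 3*4503 + 4121 = 17630, q_9 = 3*389 + 356 = 1523.
  i=10: a_10=1, p_10 = 1*17630 + 4503 = 22133, q_10 = 1*1523 + 389 = 1912.
  i=11: a_11=2, p_11 = 2*22133 + 17630 = 61896, q_11 = 2*1912 + 1523 = 5347.
  i=12: a_12=1, p_12 = 1*61896 + 22133 = 84029, q_12 = 1*5347 + 1912 = 7259.
  i=13: a_13=1, p_13 = 1*84029 + 61896 = 145925, q_13 = 1*7259 + 5347 = 12606.
Check: 145925^2 - 134*12606^2 = 21294105625 - 21294105624 = 1, so (x, y) = (145925, 12606) solves the equation, and by the theorem it is the least positive solution.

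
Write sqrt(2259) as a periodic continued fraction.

[47; (1, 1, 8, 7, 5, 7, 8, 1, 1, 94)]

Write x_i = (sqrt(2259) + m_i)/d_i with (m_0, d_0) = (0, 1). a_0 = floor(sqrt(2259)) = 47, since 47^2 = 2209 <= 2259 < 2304 = 48^2.
Iterate m_{i+1} = d_i*a_i - m_i, d_{i+1} = (2259 - m_{i+1}^2)/d_i, a_{i+1} = floor((a_0 + m_{i+1})/d_{i+1}):
  m_1 = 1*47 - 0 = 47, d_1 = (2259 - 47^2)/1 = 50/1 = 50, a_1 = floor((47 + 47)/50) = 1.
  m_2 = 50*1 - 47 = 3, d_2 = (2259 - 3^2)/50 = 2250/50 = 45, a_2 = floor((47 + 3)/45) = 1.
  m_3 = 45*1 - 3 = 42, d_3 = (2259 - 42^2)/45 = 495/45 = 11, a_3 = floor((47 + 42)/11) = 8.
  m_4 = 11*8 - 42 = 46, d_4 = (2259 - 46^2)/11 = 143/11 = 13, a_4 = floor((47 + 46)/13) = 7.
  m_5 = 13*7 - 46 = 45, d_5 = (2259 - 45^2)/13 = 234/13 = 18, a_5 = floor((47 + 45)/18) = 5.
  m_6 = 18*5 - 45 = 45, d_6 = (2259 - 45^2)/18 = 234/18 = 13, a_6 = floor((47 + 45)/13) = 7.
  m_7 = 13*7 - 45 = 46, d_7 = (2259 - 46^2)/13 = 143/13 = 11, a_7 = floor((47 + 46)/11) = 8.
  m_8 = 11*8 - 46 = 42, d_8 = (2259 - 42^2)/11 = 495/11 = 45, a_8 = floor((47 + 42)/45) = 1.
  m_9 = 45*1 - 42 = 3, d_9 = (2259 - 3^2)/45 = 2250/45 = 50, a_9 = floor((47 + 3)/50) = 1.
  m_10 = 50*1 - 3 = 47, d_10 = (2259 - 47^2)/50 = 50/50 = 1, a_10 = floor((47 + 47)/1) = 94.
  m_11 = 1*94 - 47 = 47, d_11 = (2259 - 47^2)/1 = 50/1 = 50: (m_11, d_11) = (m_1, d_1) = (47, 50), so from here the quotients repeat a_1, ..., a_10; the period length is 10.
Hence the expansion of sqrt(2259) is a_0 = 47 followed by the repeating block 1, 1, 8, 7, 5, 7, 8, 1, 1, 94 (period 10).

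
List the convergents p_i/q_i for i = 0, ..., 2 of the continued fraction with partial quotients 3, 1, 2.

3/1, 4/1, 11/3

Using the convergent recurrence p_i = a_i*p_{i-1} + p_{i-2}, q_i = a_i*q_{i-1} + q_{i-2} with p_{-2}=0, p_{-1}=1, q_{-2}=1, q_{-1}=0:
  i=0: a_0=3, p_0 = 3*1 + 0 = 3, q_0 = 3*0 + 1 = 1.
  i=1: a_1=1, p_1 = 1*3 + 1 = 4, q_1 = 1*1 + 0 = 1.
  i=2: a_2=2, p_2 = 2*4 + 3 = 11, q_2 = 2*1 + 1 = 3.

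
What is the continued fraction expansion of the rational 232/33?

[7; 33]

Run the Euclidean algorithm on 232 and 33; the successive quotients are the partial quotients a_0, a_1, ... (each step inverts the fractional part left over by the previous one):
  232 = 7*33 + 1, so a_0 = 7.
  33 = 33*1 + 0, so a_1 = 33.
The remainder reaches 0 after 2 divisions, so the expansion has 2 partial quotients, read off in order.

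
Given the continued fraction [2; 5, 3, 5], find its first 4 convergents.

Using the convergent recurrence p_i = a_i*p_{i-1} + p_{i-2}, q_i = a_i*q_{i-1} + q_{i-2} with p_{-2}=0, p_{-1}=1, q_{-2}=1, q_{-1}=0:
  i=0: a_0=2, p_0 = 2*1 + 0 = 2, q_0 = 2*0 + 1 = 1.
  i=1: a_1=5, p_1 = 5*2 + 1 = 11, q_1 = 5*1 + 0 = 5.
  i=2: a_2=3, p_2 = 3*11 + 2 = 35, q_2 = 3*5 + 1 = 16.
  i=3: a_3=5, p_3 = 5*35 + 11 = 186, q_3 = 5*16 + 5 = 85.

2/1, 11/5, 35/16, 186/85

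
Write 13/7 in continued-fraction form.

[1; 1, 6]

Run the Euclidean algorithm on 13 and 7; the successive quotients are the partial quotients a_0, a_1, ... (each step inverts the fractional part left over by the previous one):
  13 = 1*7 + 6, so a_0 = 1.
  7 = 1*6 + 1, so a_1 = 1.
  6 = 6*1 + 0, so a_2 = 6.
The remainder reaches 0 after 3 divisions, so the expansion has 3 partial quotients, read off in order.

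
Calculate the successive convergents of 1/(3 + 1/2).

0/1, 1/3, 2/7

Using the convergent recurrence p_i = a_i*p_{i-1} + p_{i-2}, q_i = a_i*q_{i-1} + q_{i-2} with p_{-2}=0, p_{-1}=1, q_{-2}=1, q_{-1}=0:
  i=0: a_0=0, p_0 = 0*1 + 0 = 0, q_0 = 0*0 + 1 = 1.
  i=1: a_1=3, p_1 = 3*0 + 1 = 1, q_1 = 3*1 + 0 = 3.
  i=2: a_2=2, p_2 = 2*1 + 0 = 2, q_2 = 2*3 + 1 = 7.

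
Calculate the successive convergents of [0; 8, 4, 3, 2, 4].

Using the convergent recurrence p_i = a_i*p_{i-1} + p_{i-2}, q_i = a_i*q_{i-1} + q_{i-2} with p_{-2}=0, p_{-1}=1, q_{-2}=1, q_{-1}=0:
  i=0: a_0=0, p_0 = 0*1 + 0 = 0, q_0 = 0*0 + 1 = 1.
  i=1: a_1=8, p_1 = 8*0 + 1 = 1, q_1 = 8*1 + 0 = 8.
  i=2: a_2=4, p_2 = 4*1 + 0 = 4, q_2 = 4*8 + 1 = 33.
  i=3: a_3=3, p_3 = 3*4 + 1 = 13, q_3 = 3*33 + 8 = 107.
  i=4: a_4=2, p_4 = 2*13 + 4 = 30, q_4 = 2*107 + 33 = 247.
  i=5: a_5=4, p_5 = 4*30 + 13 = 133, q_5 = 4*247 + 107 = 1095.

0/1, 1/8, 4/33, 13/107, 30/247, 133/1095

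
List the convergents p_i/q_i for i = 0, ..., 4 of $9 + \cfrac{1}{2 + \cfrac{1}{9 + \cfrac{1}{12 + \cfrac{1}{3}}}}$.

Using the convergent recurrence p_i = a_i*p_{i-1} + p_{i-2}, q_i = a_i*q_{i-1} + q_{i-2} with p_{-2}=0, p_{-1}=1, q_{-2}=1, q_{-1}=0:
  i=0: a_0=9, p_0 = 9*1 + 0 = 9, q_0 = 9*0 + 1 = 1.
  i=1: a_1=2, p_1 = 2*9 + 1 = 19, q_1 = 2*1 + 0 = 2.
  i=2: a_2=9, p_2 = 9*19 + 9 = 180, q_2 = 9*2 + 1 = 19.
  i=3: a_3=12, p_3 = 12*180 + 19 = 2179, q_3 = 12*19 + 2 = 230.
  i=4: a_4=3, p_4 = 3*2179 + 180 = 6717, q_4 = 3*230 + 19 = 709.

9/1, 19/2, 180/19, 2179/230, 6717/709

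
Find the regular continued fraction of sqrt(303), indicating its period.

Write x_i = (sqrt(303) + m_i)/d_i with (m_0, d_0) = (0, 1). a_0 = floor(sqrt(303)) = 17, since 17^2 = 289 <= 303 < 324 = 18^2.
Iterate m_{i+1} = d_i*a_i - m_i, d_{i+1} = (303 - m_{i+1}^2)/d_i, a_{i+1} = floor((a_0 + m_{i+1})/d_{i+1}):
  m_1 = 1*17 - 0 = 17, d_1 = (303 - 17^2)/1 = 14/1 = 14, a_1 = floor((17 + 17)/14) = 2.
  m_2 = 14*2 - 17 = 11, d_2 = (303 - 11^2)/14 = 182/14 = 13, a_2 = floor((17 + 11)/13) = 2.
  m_3 = 13*2 - 11 = 15, d_3 = (303 - 15^2)/13 = 78/13 = 6, a_3 = floor((17 + 15)/6) = 5.
  m_4 = 6*5 - 15 = 15, d_4 = (303 - 15^2)/6 = 78/6 = 13, a_4 = floor((17 + 15)/13) = 2.
  m_5 = 13*2 - 15 = 11, d_5 = (303 - 11^2)/13 = 182/13 = 14, a_5 = floor((17 + 11)/14) = 2.
  m_6 = 14*2 - 11 = 17, d_6 = (303 - 17^2)/14 = 14/14 = 1, a_6 = floor((17 + 17)/1) = 34.
  m_7 = 1*34 - 17 = 17, d_7 = (303 - 17^2)/1 = 14/1 = 14: (m_7, d_7) = (m_1, d_1) = (17, 14), so from here the quotients repeat a_1, ..., a_6; the period length is 6.
Hence the expansion of sqrt(303) is a_0 = 17 followed by the repeating block 2, 2, 5, 2, 2, 34 (period 6).

[17; (2, 2, 5, 2, 2, 34)]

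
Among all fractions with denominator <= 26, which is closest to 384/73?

Expand x = 384/73 as a continued fraction with the Euclidean algorithm:
  384 = 5*73 + 19, so a_0 = 5.
  73 = 3*19 + 16, so a_1 = 3.
  19 = 1*16 + 3, so a_2 = 1.
  16 = 5*3 + 1, so a_3 = 5.
  3 = 3*1 + 0, so a_4 = 3.
so x = [5; 3, 1, 5, 3].
Convergents (p_i = a_i*p_{i-1} + p_{i-2}, q_i = a_i*q_{i-1} + q_{i-2} with p_{-2}=0, p_{-1}=1, q_{-2}=1, q_{-1}=0), until the denominator exceeds 26:
  i=0: a_0=5, p_0 = 5*1 + 0 = 5, q_0 = 5*0 + 1 = 1.
  i=1: a_1=3, p_1 = 3*5 + 1 = 16, q_1 = 3*1 + 0 = 3.
  i=2: a_2=1, p_2 = 1*16 + 5 = 21, q_2 = 1*3 + 1 = 4.
  i=3: a_3=5, p_3 = 5*21 + 16 = 121, q_3 = 5*4 + 3 = 23.
  i=4: a_4=3, p_4 = 3*121 + 21 = 384, q_4 = 3*23 + 4 = 73.
q_4 = 73 > 26, so the last convergent with denominator <= 26 is p_3/q_3 = 121/23.
The closest fraction with denominator <= 26 is either p_3/q_3 or the intermediate fraction (k*p_3 + p_2)/(k*q_3 + q_2) with the largest k >= 1 whose denominator stays <= 26; these approach x as k grows, and every other convergent or intermediate fraction in range is farther away.
Largest k: floor((26 - q_2)/q_3) = floor((26 - 4)/23) = 0.
Since k = 0, no intermediate fraction beyond p_3/q_3 has denominator <= 26, so the convergent 121/23 is the closest (its error is |384*23 - 121*73|/(73*23) = 1/1679).

121/23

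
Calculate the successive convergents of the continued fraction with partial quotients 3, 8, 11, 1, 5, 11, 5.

3/1, 25/8, 278/89, 303/97, 1793/574, 20026/6411, 101923/32629

Using the convergent recurrence p_i = a_i*p_{i-1} + p_{i-2}, q_i = a_i*q_{i-1} + q_{i-2} with p_{-2}=0, p_{-1}=1, q_{-2}=1, q_{-1}=0:
  i=0: a_0=3, p_0 = 3*1 + 0 = 3, q_0 = 3*0 + 1 = 1.
  i=1: a_1=8, p_1 = 8*3 + 1 = 25, q_1 = 8*1 + 0 = 8.
  i=2: a_2=11, p_2 = 11*25 + 3 = 278, q_2 = 11*8 + 1 = 89.
  i=3: a_3=1, p_3 = 1*278 + 25 = 303, q_3 = 1*89 + 8 = 97.
  i=4: a_4=5, p_4 = 5*303 + 278 = 1793, q_4 = 5*97 + 89 = 574.
  i=5: a_5=11, p_5 = 11*1793 + 303 = 20026, q_5 = 11*574 + 97 = 6411.
  i=6: a_6=5, p_6 = 5*20026 + 1793 = 101923, q_6 = 5*6411 + 574 = 32629.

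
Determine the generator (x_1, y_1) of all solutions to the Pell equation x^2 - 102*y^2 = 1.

(x, y) = (101, 10)

First expand sqrt(102) as a continued fraction. With x_i = (sqrt(102) + m_i)/d_i and (m_0, d_0) = (0, 1): a_0 = floor(sqrt(102)) = 10, since 10^2 = 100 <= 102 < 121 = 11^2.
Iterate m_{i+1} = d_i*a_i - m_i, d_{i+1} = (102 - m_{i+1}^2)/d_i, a_{i+1} = floor((a_0 + m_{i+1})/d_{i+1}):
  m_1 = 1*10 - 0 = 10, d_1 = (102 - 10^2)/1 = 2/1 = 2, a_1 = floor((10 + 10)/2) = 10.
  m_2 = 2*10 - 10 = 10, d_2 = (102 - 10^2)/2 = 2/2 = 1, a_2 = floor((10 + 10)/1) = 20.
  m_3 = 1*20 - 10 = 10, d_3 = (102 - 10^2)/1 = 2/1 = 2: (m_3, d_3) = (m_1, d_1) = (10, 2), so from here the quotients repeat a_1, a_2; the period length is 2.
So sqrt(102) = [10; (10, 20)] with period length k = 2.
k is even, so the fundamental solution of x^2 - 102y^2 = 1 is (p_{k-1}, q_{k-1}) = (p_1, q_1); compute convergents through index 1.
Convergents (p_i = a_i*p_{i-1} + p_{i-2}, q_i = a_i*q_{i-1} + q_{i-2} with p_{-2}=0, p_{-1}=1, q_{-2}=1, q_{-1}=0):
  i=0: a_0=10, p_0 = 10*1 + 0 = 10, q_0 = 10*0 + 1 = 1.
  i=1: a_1=10, p_1 = 10*10 + 1 = 101, q_1 = 10*1 + 0 = 10.
Check: 101^2 - 102*10^2 = 10201 - 10200 = 1, so (x, y) = (101, 10) solves the equation, and by the theorem it is the least positive solution.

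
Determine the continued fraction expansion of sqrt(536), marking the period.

Write x_i = (sqrt(536) + m_i)/d_i with (m_0, d_0) = (0, 1). a_0 = floor(sqrt(536)) = 23, since 23^2 = 529 <= 536 < 576 = 24^2.
Iterate m_{i+1} = d_i*a_i - m_i, d_{i+1} = (536 - m_{i+1}^2)/d_i, a_{i+1} = floor((a_0 + m_{i+1})/d_{i+1}):
  m_1 = 1*23 - 0 = 23, d_1 = (536 - 23^2)/1 = 7/1 = 7, a_1 = floor((23 + 23)/7) = 6.
  m_2 = 7*6 - 23 = 19, d_2 = (536 - 19^2)/7 = 175/7 = 25, a_2 = floor((23 + 19)/25) = 1.
  m_3 = 25*1 - 19 = 6, d_3 = (536 - 6^2)/25 = 500/25 = 20, a_3 = floor((23 + 6)/20) = 1.
  m_4 = 20*1 - 6 = 14, d_4 = (536 - 14^2)/20 = 340/20 = 17, a_4 = floor((23 + 14)/17) = 2.
  m_5 = 17*2 - 14 = 20, d_5 = (536 - 20^2)/17 = 136/17 = 8, a_5 = floor((23 + 20)/8) = 5.
  m_6 = 8*5 - 20 = 20, d_6 = (536 - 20^2)/8 = 136/8 = 17, a_6 = floor((23 + 20)/17) = 2.
  m_7 = 17*2 - 20 = 14, d_7 = (536 - 14^2)/17 = 340/17 = 20, a_7 = floor((23 + 14)/20) = 1.
  m_8 = 20*1 - 14 = 6, d_8 = (536 - 6^2)/20 = 500/20 = 25, a_8 = floor((23 + 6)/25) = 1.
  m_9 = 25*1 - 6 = 19, d_9 = (536 - 19^2)/25 = 175/25 = 7, a_9 = floor((23 + 19)/7) = 6.
  m_10 = 7*6 - 19 = 23, d_10 = (536 - 23^2)/7 = 7/7 = 1, a_10 = floor((23 + 23)/1) = 46.
  m_11 = 1*46 - 23 = 23, d_11 = (536 - 23^2)/1 = 7/1 = 7: (m_11, d_11) = (m_1, d_1) = (23, 7), so from here the quotients repeat a_1, ..., a_10; the period length is 10.
Hence the expansion of sqrt(536) is a_0 = 23 followed by the repeating block 6, 1, 1, 2, 5, 2, 1, 1, 6, 46 (period 10).

[23; (6, 1, 1, 2, 5, 2, 1, 1, 6, 46)]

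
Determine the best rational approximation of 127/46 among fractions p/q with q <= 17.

47/17

Expand x = 127/46 as a continued fraction with the Euclidean algorithm:
  127 = 2*46 + 35, so a_0 = 2.
  46 = 1*35 + 11, so a_1 = 1.
  35 = 3*11 + 2, so a_2 = 3.
  11 = 5*2 + 1, so a_3 = 5.
  2 = 2*1 + 0, so a_4 = 2.
so x = [2; 1, 3, 5, 2].
Convergents (p_i = a_i*p_{i-1} + p_{i-2}, q_i = a_i*q_{i-1} + q_{i-2} with p_{-2}=0, p_{-1}=1, q_{-2}=1, q_{-1}=0), until the denominator exceeds 17:
  i=0: a_0=2, p_0 = 2*1 + 0 = 2, q_0 = 2*0 + 1 = 1.
  i=1: a_1=1, p_1 = 1*2 + 1 = 3, q_1 = 1*1 + 0 = 1.
  i=2: a_2=3, p_2 = 3*3 + 2 = 11, q_2 = 3*1 + 1 = 4.
  i=3: a_3=5, p_3 = 5*11 + 3 = 58, q_3 = 5*4 + 1 = 21.
q_3 = 21 > 17, so the last convergent with denominator <= 17 is p_2/q_2 = 11/4.
The closest fraction with denominator <= 17 is either p_2/q_2 or the intermediate fraction (k*p_2 + p_1)/(k*q_2 + q_1) with the largest k >= 1 whose denominator stays <= 17; these approach x as k grows, and every other convergent or intermediate fraction in range is farther away.
Largest k: floor((17 - q_1)/q_2) = floor((17 - 1)/4) = 4.
That gives (4*11 + 3)/(4*4 + 1) = 47/17.
Compare the errors: |x - 11/4| = |127*4 - 11*46|/(46*4) = 2/184, and |x - 47/17| = |127*17 - 47*46|/(46*17) = 3/782.
Cross-multiplying, 3*184 = 552 < 1564 = 2*782, so 3/782 is smaller: the intermediate fraction 47/17 is closer to x than 11/4.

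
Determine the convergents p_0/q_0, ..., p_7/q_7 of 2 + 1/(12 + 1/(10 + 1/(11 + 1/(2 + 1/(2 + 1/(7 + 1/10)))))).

2/1, 25/12, 252/121, 2797/1343, 5846/2807, 14489/6957, 107269/51506, 1087179/522017

Using the convergent recurrence p_i = a_i*p_{i-1} + p_{i-2}, q_i = a_i*q_{i-1} + q_{i-2} with p_{-2}=0, p_{-1}=1, q_{-2}=1, q_{-1}=0:
  i=0: a_0=2, p_0 = 2*1 + 0 = 2, q_0 = 2*0 + 1 = 1.
  i=1: a_1=12, p_1 = 12*2 + 1 = 25, q_1 = 12*1 + 0 = 12.
  i=2: a_2=10, p_2 = 10*25 + 2 = 252, q_2 = 10*12 + 1 = 121.
  i=3: a_3=11, p_3 = 11*252 + 25 = 2797, q_3 = 11*121 + 12 = 1343.
  i=4: a_4=2, p_4 = 2*2797 + 252 = 5846, q_4 = 2*1343 + 121 = 2807.
  i=5: a_5=2, p_5 = 2*5846 + 2797 = 14489, q_5 = 2*2807 + 1343 = 6957.
  i=6: a_6=7, p_6 = 7*14489 + 5846 = 107269, q_6 = 7*6957 + 2807 = 51506.
  i=7: a_7=10, p_7 = 10*107269 + 14489 = 1087179, q_7 = 10*51506 + 6957 = 522017.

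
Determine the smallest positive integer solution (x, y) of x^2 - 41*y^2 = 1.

First expand sqrt(41) as a continued fraction. With x_i = (sqrt(41) + m_i)/d_i and (m_0, d_0) = (0, 1): a_0 = floor(sqrt(41)) = 6, since 6^2 = 36 <= 41 < 49 = 7^2.
Iterate m_{i+1} = d_i*a_i - m_i, d_{i+1} = (41 - m_{i+1}^2)/d_i, a_{i+1} = floor((a_0 + m_{i+1})/d_{i+1}):
  m_1 = 1*6 - 0 = 6, d_1 = (41 - 6^2)/1 = 5/1 = 5, a_1 = floor((6 + 6)/5) = 2.
  m_2 = 5*2 - 6 = 4, d_2 = (41 - 4^2)/5 = 25/5 = 5, a_2 = floor((6 + 4)/5) = 2.
  m_3 = 5*2 - 4 = 6, d_3 = (41 - 6^2)/5 = 5/5 = 1, a_3 = floor((6 + 6)/1) = 12.
  m_4 = 1*12 - 6 = 6, d_4 = (41 - 6^2)/1 = 5/1 = 5: (m_4, d_4) = (m_1, d_1) = (6, 5), so from here the quotients repeat a_1, ..., a_3; the period length is 3.
So sqrt(41) = [6; (2, 2, 12)] with period length k = 3.
k is odd, so (p_{k-1}, q_{k-1}) only solves x^2 - 41y^2 = -1 and the fundamental solution of x^2 - 41y^2 = 1 is (p_{2k-1}, q_{2k-1}) = (p_5, q_5); compute convergents through index 5, running through the period twice.
Convergents (p_i = a_i*p_{i-1} + p_{i-2}, q_i = a_i*q_{i-1} + q_{i-2} with p_{-2}=0, p_{-1}=1, q_{-2}=1, q_{-1}=0):
  i=0: a_0=6, p_0 = 6*1 + 0 = 6, q_0 = 6*0 + 1 = 1.
  i=1: a_1=2, p_1 = 2*6 + 1 = 13, q_1 = 2*1 + 0 = 2.
  i=2: a_2=2, p_2 = 2*13 + 6 = 32, q_2 = 2*2 + 1 = 5.
  i=3: a_3=12, p_3 = 12*32 + 13 = 397, q_3 = 12*5 + 2 = 62.
  i=4: a_4=2, p_4 = 2*397 + 32 = 826, q_4 = 2*62 + 5 = 129.
  i=5: a_5=2, p_5 = 2*826 + 397 = 2049, q_5 = 2*129 + 62 = 320.
Indeed p_2^2 - 41*q_2^2 = 1024 - 1025 = -1, not +1.
Check: 2049^2 - 41*320^2 = 4198401 - 4198400 = 1, so (x, y) = (2049, 320) solves the equation, and by the theorem it is the least positive solution.

(x, y) = (2049, 320)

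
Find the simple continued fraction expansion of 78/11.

Run the Euclidean algorithm on 78 and 11; the successive quotients are the partial quotients a_0, a_1, ... (each step inverts the fractional part left over by the previous one):
  78 = 7*11 + 1, so a_0 = 7.
  11 = 11*1 + 0, so a_1 = 11.
The remainder reaches 0 after 2 divisions, so the expansion has 2 partial quotients, read off in order.

[7; 11]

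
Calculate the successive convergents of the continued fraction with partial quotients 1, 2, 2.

Using the convergent recurrence p_i = a_i*p_{i-1} + p_{i-2}, q_i = a_i*q_{i-1} + q_{i-2} with p_{-2}=0, p_{-1}=1, q_{-2}=1, q_{-1}=0:
  i=0: a_0=1, p_0 = 1*1 + 0 = 1, q_0 = 1*0 + 1 = 1.
  i=1: a_1=2, p_1 = 2*1 + 1 = 3, q_1 = 2*1 + 0 = 2.
  i=2: a_2=2, p_2 = 2*3 + 1 = 7, q_2 = 2*2 + 1 = 5.

1/1, 3/2, 7/5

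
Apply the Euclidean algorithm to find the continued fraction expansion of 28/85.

Run the Euclidean algorithm on 28 and 85; the successive quotients are the partial quotients a_0, a_1, ... (each step inverts the fractional part left over by the previous one):
  28 = 0*85 + 28, so a_0 = 0.
  85 = 3*28 + 1, so a_1 = 3.
  28 = 28*1 + 0, so a_2 = 28.
The remainder reaches 0 after 3 divisions, so the expansion has 3 partial quotients, read off in order.

[0; 3, 28]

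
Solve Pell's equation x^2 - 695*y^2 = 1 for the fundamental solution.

First expand sqrt(695) as a continued fraction. With x_i = (sqrt(695) + m_i)/d_i and (m_0, d_0) = (0, 1): a_0 = floor(sqrt(695)) = 26, since 26^2 = 676 <= 695 < 729 = 27^2.
Iterate m_{i+1} = d_i*a_i - m_i, d_{i+1} = (695 - m_{i+1}^2)/d_i, a_{i+1} = floor((a_0 + m_{i+1})/d_{i+1}):
  m_1 = 1*26 - 0 = 26, d_1 = (695 - 26^2)/1 = 19/1 = 19, a_1 = floor((26 + 26)/19) = 2.
  m_2 = 19*2 - 26 = 12, d_2 = (695 - 12^2)/19 = 551/19 = 29, a_2 = floor((26 + 12)/29) = 1.
  m_3 = 29*1 - 12 = 17, d_3 = (695 - 17^2)/29 = 406/29 = 14, a_3 = floor((26 + 17)/14) = 3.
  m_4 = 14*3 - 17 = 25, d_4 = (695 - 25^2)/14 = 70/14 = 5, a_4 = floor((26 + 25)/5) = 10.
  m_5 = 5*10 - 25 = 25, d_5 = (695 - 25^2)/5 = 70/5 = 14, a_5 = floor((26 + 25)/14) = 3.
  m_6 = 14*3 - 25 = 17, d_6 = (695 - 17^2)/14 = 406/14 = 29, a_6 = floor((26 + 17)/29) = 1.
  m_7 = 29*1 - 17 = 12, d_7 = (695 - 12^2)/29 = 551/29 = 19, a_7 = floor((26 + 12)/19) = 2.
  m_8 = 19*2 - 12 = 26, d_8 = (695 - 26^2)/19 = 19/19 = 1, a_8 = floor((26 + 26)/1) = 52.
  m_9 = 1*52 - 26 = 26, d_9 = (695 - 26^2)/1 = 19/1 = 19: (m_9, d_9) = (m_1, d_1) = (26, 19), so from here the quotients repeat a_1, ..., a_8; the period length is 8.
So sqrt(695) = [26; (2, 1, 3, 10, 3, 1, 2, 52)] with period length k = 8.
k is even, so the fundamental solution of x^2 - 695y^2 = 1 is (p_{k-1}, q_{k-1}) = (p_7, q_7); compute convergents through index 7.
Convergents (p_i = a_i*p_{i-1} + p_{i-2}, q_i = a_i*q_{i-1} + q_{i-2} with p_{-2}=0, p_{-1}=1, q_{-2}=1, q_{-1}=0):
  i=0: a_0=26, p_0 = 26*1 + 0 = 26, q_0 = 26*0 + 1 = 1.
  i=1: a_1=2, p_1 = 2*26 + 1 = 53, q_1 = 2*1 + 0 = 2.
  i=2: a_2=1, p_2 = 1*53 + 26 = 79, q_2 = 1*2 + 1 = 3.
  i=3: a_3=3, p_3 = 3*79 + 53 = 290, q_3 = 3*3 + 2 = 11.
  i=4: a_4=10, p_4 = 10*290 + 79 = 2979, q_4 = 10*11 + 3 = 113.
  i=5: a_5=3, p_5 = 3*2979 + 290 = 9227, q_5 = 3*113 + 11 = 350.
  i=6: a_6=1, p_6 = 1*9227 + 2979 = 12206, q_6 = 1*350 + 113 = 463.
  i=7: a_7=2, p_7 = 2*12206 + 9227 = 33639, q_7 = 2*463 + 350 = 1276.
Check: 33639^2 - 695*1276^2 = 1131582321 - 1131582320 = 1, so (x, y) = (33639, 1276) solves the equation, and by the theorem it is the least positive solution.

(x, y) = (33639, 1276)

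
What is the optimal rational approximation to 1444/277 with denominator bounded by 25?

73/14

Expand x = 1444/277 as a continued fraction with the Euclidean algorithm:
  1444 = 5*277 + 59, so a_0 = 5.
  277 = 4*59 + 41, so a_1 = 4.
  59 = 1*41 + 18, so a_2 = 1.
  41 = 2*18 + 5, so a_3 = 2.
  18 = 3*5 + 3, so a_4 = 3.
  5 = 1*3 + 2, so a_5 = 1.
  3 = 1*2 + 1, so a_6 = 1.
  2 = 2*1 + 0, so a_7 = 2.
so x = [5; 4, 1, 2, 3, 1, 1, 2].
Convergents (p_i = a_i*p_{i-1} + p_{i-2}, q_i = a_i*q_{i-1} + q_{i-2} with p_{-2}=0, p_{-1}=1, q_{-2}=1, q_{-1}=0), until the denominator exceeds 25:
  i=0: a_0=5, p_0 = 5*1 + 0 = 5, q_0 = 5*0 + 1 = 1.
  i=1: a_1=4, p_1 = 4*5 + 1 = 21, q_1 = 4*1 + 0 = 4.
  i=2: a_2=1, p_2 = 1*21 + 5 = 26, q_2 = 1*4 + 1 = 5.
  i=3: a_3=2, p_3 = 2*26 + 21 = 73, q_3 = 2*5 + 4 = 14.
  i=4: a_4=3, p_4 = 3*73 + 26 = 245, q_4 = 3*14 + 5 = 47.
q_4 = 47 > 25, so the last convergent with denominator <= 25 is p_3/q_3 = 73/14.
The closest fraction with denominator <= 25 is either p_3/q_3 or the intermediate fraction (k*p_3 + p_2)/(k*q_3 + q_2) with the largest k >= 1 whose denominator stays <= 25; these approach x as k grows, and every other convergent or intermediate fraction in range is farther away.
Largest k: floor((25 - q_2)/q_3) = floor((25 - 5)/14) = 1.
That gives (1*73 + 26)/(1*14 + 5) = 99/19.
Compare the errors: |x - 73/14| = |1444*14 - 73*277|/(277*14) = 5/3878, and |x - 99/19| = |1444*19 - 99*277|/(277*19) = 13/5263.
Cross-multiplying, 5*5263 = 26315 < 50414 = 13*3878, so 5/3878 is smaller: the convergent 73/14 is closer to x than 99/19.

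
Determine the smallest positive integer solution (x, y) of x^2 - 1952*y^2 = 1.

(x, y) = (118097, 2673)

First expand sqrt(1952) as a continued fraction. With x_i = (sqrt(1952) + m_i)/d_i and (m_0, d_0) = (0, 1): a_0 = floor(sqrt(1952)) = 44, since 44^2 = 1936 <= 1952 < 2025 = 45^2.
Iterate m_{i+1} = d_i*a_i - m_i, d_{i+1} = (1952 - m_{i+1}^2)/d_i, a_{i+1} = floor((a_0 + m_{i+1})/d_{i+1}):
  m_1 = 1*44 - 0 = 44, d_1 = (1952 - 44^2)/1 = 16/1 = 16, a_1 = floor((44 + 44)/16) = 5.
  m_2 = 16*5 - 44 = 36, d_2 = (1952 - 36^2)/16 = 656/16 = 41, a_2 = floor((44 + 36)/41) = 1.
  m_3 = 41*1 - 36 = 5, d_3 = (1952 - 5^2)/41 = 1927/41 = 47, a_3 = floor((44 + 5)/47) = 1.
  m_4 = 47*1 - 5 = 42, d_4 = (1952 - 42^2)/47 = 188/47 = 4, a_4 = floor((44 + 42)/4) = 21.
  m_5 = 4*21 - 42 = 42, d_5 = (1952 - 42^2)/4 = 188/4 = 47, a_5 = floor((44 + 42)/47) = 1.
  m_6 = 47*1 - 42 = 5, d_6 = (1952 - 5^2)/47 = 1927/47 = 41, a_6 = floor((44 + 5)/41) = 1.
  m_7 = 41*1 - 5 = 36, d_7 = (1952 - 36^2)/41 = 656/41 = 16, a_7 = floor((44 + 36)/16) = 5.
  m_8 = 16*5 - 36 = 44, d_8 = (1952 - 44^2)/16 = 16/16 = 1, a_8 = floor((44 + 44)/1) = 88.
  m_9 = 1*88 - 44 = 44, d_9 = (1952 - 44^2)/1 = 16/1 = 16: (m_9, d_9) = (m_1, d_1) = (44, 16), so from here the quotients repeat a_1, ..., a_8; the period length is 8.
So sqrt(1952) = [44; (5, 1, 1, 21, 1, 1, 5, 88)] with period length k = 8.
k is even, so the fundamental solution of x^2 - 1952y^2 = 1 is (p_{k-1}, q_{k-1}) = (p_7, q_7); compute convergents through index 7.
Convergents (p_i = a_i*p_{i-1} + p_{i-2}, q_i = a_i*q_{i-1} + q_{i-2} with p_{-2}=0, p_{-1}=1, q_{-2}=1, q_{-1}=0):
  i=0: a_0=44, p_0 = 44*1 + 0 = 44, q_0 = 44*0 + 1 = 1.
  i=1: a_1=5, p_1 = 5*44 + 1 = 221, q_1 = 5*1 + 0 = 5.
  i=2: a_2=1, p_2 = 1*221 + 44 = 265, q_2 = 1*5 + 1 = 6.
  i=3: a_3=1, p_3 = 1*265 + 221 = 486, q_3 = 1*6 + 5 = 11.
  i=4: a_4=21, p_4 = 21*486 + 265 = 10471, q_4 = 21*11 + 6 = 237.
  i=5: a_5=1, p_5 = 1*10471 + 486 = 10957, q_5 = 1*237 + 11 = 248.
  i=6: a_6=1, p_6 = 1*10957 + 10471 = 21428, q_6 = 1*248 + 237 = 485.
  i=7: a_7=5, p_7 = 5*21428 + 10957 = 118097, q_7 = 5*485 + 248 = 2673.
Check: 118097^2 - 1952*2673^2 = 13946901409 - 13946901408 = 1, so (x, y) = (118097, 2673) solves the equation, and by the theorem it is the least positive solution.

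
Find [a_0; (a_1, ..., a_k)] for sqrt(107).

Write x_i = (sqrt(107) + m_i)/d_i with (m_0, d_0) = (0, 1). a_0 = floor(sqrt(107)) = 10, since 10^2 = 100 <= 107 < 121 = 11^2.
Iterate m_{i+1} = d_i*a_i - m_i, d_{i+1} = (107 - m_{i+1}^2)/d_i, a_{i+1} = floor((a_0 + m_{i+1})/d_{i+1}):
  m_1 = 1*10 - 0 = 10, d_1 = (107 - 10^2)/1 = 7/1 = 7, a_1 = floor((10 + 10)/7) = 2.
  m_2 = 7*2 - 10 = 4, d_2 = (107 - 4^2)/7 = 91/7 = 13, a_2 = floor((10 + 4)/13) = 1.
  m_3 = 13*1 - 4 = 9, d_3 = (107 - 9^2)/13 = 26/13 = 2, a_3 = floor((10 + 9)/2) = 9.
  m_4 = 2*9 - 9 = 9, d_4 = (107 - 9^2)/2 = 26/2 = 13, a_4 = floor((10 + 9)/13) = 1.
  m_5 = 13*1 - 9 = 4, d_5 = (107 - 4^2)/13 = 91/13 = 7, a_5 = floor((10 + 4)/7) = 2.
  m_6 = 7*2 - 4 = 10, d_6 = (107 - 10^2)/7 = 7/7 = 1, a_6 = floor((10 + 10)/1) = 20.
  m_7 = 1*20 - 10 = 10, d_7 = (107 - 10^2)/1 = 7/1 = 7: (m_7, d_7) = (m_1, d_1) = (10, 7), so from here the quotients repeat a_1, ..., a_6; the period length is 6.
Hence the expansion of sqrt(107) is a_0 = 10 followed by the repeating block 2, 1, 9, 1, 2, 20 (period 6).

[10; (2, 1, 9, 1, 2, 20)]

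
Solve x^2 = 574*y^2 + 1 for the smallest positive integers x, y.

First expand sqrt(574) as a continued fraction. With x_i = (sqrt(574) + m_i)/d_i and (m_0, d_0) = (0, 1): a_0 = floor(sqrt(574)) = 23, since 23^2 = 529 <= 574 < 576 = 24^2.
Iterate m_{i+1} = d_i*a_i - m_i, d_{i+1} = (574 - m_{i+1}^2)/d_i, a_{i+1} = floor((a_0 + m_{i+1})/d_{i+1}):
  m_1 = 1*23 - 0 = 23, d_1 = (574 - 23^2)/1 = 45/1 = 45, a_1 = floor((23 + 23)/45) = 1.
  m_2 = 45*1 - 23 = 22, d_2 = (574 - 22^2)/45 = 90/45 = 2, a_2 = floor((23 + 22)/2) = 22.
  m_3 = 2*22 - 22 = 22, d_3 = (574 - 22^2)/2 = 90/2 = 45, a_3 = floor((23 + 22)/45) = 1.
  m_4 = 45*1 - 22 = 23, d_4 = (574 - 23^2)/45 = 45/45 = 1, a_4 = floor((23 + 23)/1) = 46.
  m_5 = 1*46 - 23 = 23, d_5 = (574 - 23^2)/1 = 45/1 = 45: (m_5, d_5) = (m_1, d_1) = (23, 45), so from here the quotients repeat a_1, ..., a_4; the period length is 4.
So sqrt(574) = [23; (1, 22, 1, 46)] with period length k = 4.
k is even, so the fundamental solution of x^2 - 574y^2 = 1 is (p_{k-1}, q_{k-1}) = (p_3, q_3); compute convergents through index 3.
Convergents (p_i = a_i*p_{i-1} + p_{i-2}, q_i = a_i*q_{i-1} + q_{i-2} with p_{-2}=0, p_{-1}=1, q_{-2}=1, q_{-1}=0):
  i=0: a_0=23, p_0 = 23*1 + 0 = 23, q_0 = 23*0 + 1 = 1.
  i=1: a_1=1, p_1 = 1*23 + 1 = 24, q_1 = 1*1 + 0 = 1.
  i=2: a_2=22, p_2 = 22*24 + 23 = 551, q_2 = 22*1 + 1 = 23.
  i=3: a_3=1, p_3 = 1*551 + 24 = 575, q_3 = 1*23 + 1 = 24.
Check: 575^2 - 574*24^2 = 330625 - 330624 = 1, so (x, y) = (575, 24) solves the equation, and by the theorem it is the least positive solution.

(x, y) = (575, 24)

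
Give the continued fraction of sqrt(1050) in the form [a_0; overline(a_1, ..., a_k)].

Write x_i = (sqrt(1050) + m_i)/d_i with (m_0, d_0) = (0, 1). a_0 = floor(sqrt(1050)) = 32, since 32^2 = 1024 <= 1050 < 1089 = 33^2.
Iterate m_{i+1} = d_i*a_i - m_i, d_{i+1} = (1050 - m_{i+1}^2)/d_i, a_{i+1} = floor((a_0 + m_{i+1})/d_{i+1}):
  m_1 = 1*32 - 0 = 32, d_1 = (1050 - 32^2)/1 = 26/1 = 26, a_1 = floor((32 + 32)/26) = 2.
  m_2 = 26*2 - 32 = 20, d_2 = (1050 - 20^2)/26 = 650/26 = 25, a_2 = floor((32 + 20)/25) = 2.
  m_3 = 25*2 - 20 = 30, d_3 = (1050 - 30^2)/25 = 150/25 = 6, a_3 = floor((32 + 30)/6) = 10.
  m_4 = 6*10 - 30 = 30, d_4 = (1050 - 30^2)/6 = 150/6 = 25, a_4 = floor((32 + 30)/25) = 2.
  m_5 = 25*2 - 30 = 20, d_5 = (1050 - 20^2)/25 = 650/25 = 26, a_5 = floor((32 + 20)/26) = 2.
  m_6 = 26*2 - 20 = 32, d_6 = (1050 - 32^2)/26 = 26/26 = 1, a_6 = floor((32 + 32)/1) = 64.
  m_7 = 1*64 - 32 = 32, d_7 = (1050 - 32^2)/1 = 26/1 = 26: (m_7, d_7) = (m_1, d_1) = (32, 26), so from here the quotients repeat a_1, ..., a_6; the period length is 6.
Hence the expansion of sqrt(1050) is a_0 = 32 followed by the repeating block 2, 2, 10, 2, 2, 64 (period 6).

[32; overline(2, 2, 10, 2, 2, 64)]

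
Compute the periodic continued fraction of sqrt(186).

[13; (1, 1, 1, 3, 4, 3, 1, 1, 1, 26)]

Write x_i = (sqrt(186) + m_i)/d_i with (m_0, d_0) = (0, 1). a_0 = floor(sqrt(186)) = 13, since 13^2 = 169 <= 186 < 196 = 14^2.
Iterate m_{i+1} = d_i*a_i - m_i, d_{i+1} = (186 - m_{i+1}^2)/d_i, a_{i+1} = floor((a_0 + m_{i+1})/d_{i+1}):
  m_1 = 1*13 - 0 = 13, d_1 = (186 - 13^2)/1 = 17/1 = 17, a_1 = floor((13 + 13)/17) = 1.
  m_2 = 17*1 - 13 = 4, d_2 = (186 - 4^2)/17 = 170/17 = 10, a_2 = floor((13 + 4)/10) = 1.
  m_3 = 10*1 - 4 = 6, d_3 = (186 - 6^2)/10 = 150/10 = 15, a_3 = floor((13 + 6)/15) = 1.
  m_4 = 15*1 - 6 = 9, d_4 = (186 - 9^2)/15 = 105/15 = 7, a_4 = floor((13 + 9)/7) = 3.
  m_5 = 7*3 - 9 = 12, d_5 = (186 - 12^2)/7 = 42/7 = 6, a_5 = floor((13 + 12)/6) = 4.
  m_6 = 6*4 - 12 = 12, d_6 = (186 - 12^2)/6 = 42/6 = 7, a_6 = floor((13 + 12)/7) = 3.
  m_7 = 7*3 - 12 = 9, d_7 = (186 - 9^2)/7 = 105/7 = 15, a_7 = floor((13 + 9)/15) = 1.
  m_8 = 15*1 - 9 = 6, d_8 = (186 - 6^2)/15 = 150/15 = 10, a_8 = floor((13 + 6)/10) = 1.
  m_9 = 10*1 - 6 = 4, d_9 = (186 - 4^2)/10 = 170/10 = 17, a_9 = floor((13 + 4)/17) = 1.
  m_10 = 17*1 - 4 = 13, d_10 = (186 - 13^2)/17 = 17/17 = 1, a_10 = floor((13 + 13)/1) = 26.
  m_11 = 1*26 - 13 = 13, d_11 = (186 - 13^2)/1 = 17/1 = 17: (m_11, d_11) = (m_1, d_1) = (13, 17), so from here the quotients repeat a_1, ..., a_10; the period length is 10.
Hence the expansion of sqrt(186) is a_0 = 13 followed by the repeating block 1, 1, 1, 3, 4, 3, 1, 1, 1, 26 (period 10).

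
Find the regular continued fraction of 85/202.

[0; 2, 2, 1, 1, 1, 10]

Run the Euclidean algorithm on 85 and 202; the successive quotients are the partial quotients a_0, a_1, ... (each step inverts the fractional part left over by the previous one):
  85 = 0*202 + 85, so a_0 = 0.
  202 = 2*85 + 32, so a_1 = 2.
  85 = 2*32 + 21, so a_2 = 2.
  32 = 1*21 + 11, so a_3 = 1.
  21 = 1*11 + 10, so a_4 = 1.
  11 = 1*10 + 1, so a_5 = 1.
  10 = 10*1 + 0, so a_6 = 10.
The remainder reaches 0 after 7 divisions, so the expansion has 7 partial quotients, read off in order.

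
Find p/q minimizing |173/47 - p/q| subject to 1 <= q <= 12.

Expand x = 173/47 as a continued fraction with the Euclidean algorithm:
  173 = 3*47 + 32, so a_0 = 3.
  47 = 1*32 + 15, so a_1 = 1.
  32 = 2*15 + 2, so a_2 = 2.
  15 = 7*2 + 1, so a_3 = 7.
  2 = 2*1 + 0, so a_4 = 2.
so x = [3; 1, 2, 7, 2].
Convergents (p_i = a_i*p_{i-1} + p_{i-2}, q_i = a_i*q_{i-1} + q_{i-2} with p_{-2}=0, p_{-1}=1, q_{-2}=1, q_{-1}=0), until the denominator exceeds 12:
  i=0: a_0=3, p_0 = 3*1 + 0 = 3, q_0 = 3*0 + 1 = 1.
  i=1: a_1=1, p_1 = 1*3 + 1 = 4, q_1 = 1*1 + 0 = 1.
  i=2: a_2=2, p_2 = 2*4 + 3 = 11, q_2 = 2*1 + 1 = 3.
  i=3: a_3=7, p_3 = 7*11 + 4 = 81, q_3 = 7*3 + 1 = 22.
q_3 = 22 > 12, so the last convergent with denominator <= 12 is p_2/q_2 = 11/3.
The closest fraction with denominator <= 12 is either p_2/q_2 or the intermediate fraction (k*p_2 + p_1)/(k*q_2 + q_1) with the largest k >= 1 whose denominator stays <= 12; these approach x as k grows, and every other convergent or intermediate fraction in range is farther away.
Largest k: floor((12 - q_1)/q_2) = floor((12 - 1)/3) = 3.
That gives (3*11 + 4)/(3*3 + 1) = 37/10.
Compare the errors: |x - 11/3| = |173*3 - 11*47|/(47*3) = 2/141, and |x - 37/10| = |173*10 - 37*47|/(47*10) = 9/470.
Cross-multiplying, 2*470 = 940 < 1269 = 9*141, so 2/141 is smaller: the convergent 11/3 is closer to x than 37/10.

11/3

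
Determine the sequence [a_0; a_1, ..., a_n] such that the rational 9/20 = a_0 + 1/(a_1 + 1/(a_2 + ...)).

[0; 2, 4, 2]

Run the Euclidean algorithm on 9 and 20; the successive quotients are the partial quotients a_0, a_1, ... (each step inverts the fractional part left over by the previous one):
  9 = 0*20 + 9, so a_0 = 0.
  20 = 2*9 + 2, so a_1 = 2.
  9 = 4*2 + 1, so a_2 = 4.
  2 = 2*1 + 0, so a_3 = 2.
The remainder reaches 0 after 4 divisions, so the expansion has 4 partial quotients, read off in order.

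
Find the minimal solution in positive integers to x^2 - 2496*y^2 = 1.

First expand sqrt(2496) as a continued fraction. With x_i = (sqrt(2496) + m_i)/d_i and (m_0, d_0) = (0, 1): a_0 = floor(sqrt(2496)) = 49, since 49^2 = 2401 <= 2496 < 2500 = 50^2.
Iterate m_{i+1} = d_i*a_i - m_i, d_{i+1} = (2496 - m_{i+1}^2)/d_i, a_{i+1} = floor((a_0 + m_{i+1})/d_{i+1}):
  m_1 = 1*49 - 0 = 49, d_1 = (2496 - 49^2)/1 = 95/1 = 95, a_1 = floor((49 + 49)/95) = 1.
  m_2 = 95*1 - 49 = 46, d_2 = (2496 - 46^2)/95 = 380/95 = 4, a_2 = floor((49 + 46)/4) = 23.
  m_3 = 4*23 - 46 = 46, d_3 = (2496 - 46^2)/4 = 380/4 = 95, a_3 = floor((49 + 46)/95) = 1.
  m_4 = 95*1 - 46 = 49, d_4 = (2496 - 49^2)/95 = 95/95 = 1, a_4 = floor((49 + 49)/1) = 98.
  m_5 = 1*98 - 49 = 49, d_5 = (2496 - 49^2)/1 = 95/1 = 95: (m_5, d_5) = (m_1, d_1) = (49, 95), so from here the quotients repeat a_1, ..., a_4; the period length is 4.
So sqrt(2496) = [49; (1, 23, 1, 98)] with period length k = 4.
k is even, so the fundamental solution of x^2 - 2496y^2 = 1 is (p_{k-1}, q_{k-1}) = (p_3, q_3); compute convergents through index 3.
Convergents (p_i = a_i*p_{i-1} + p_{i-2}, q_i = a_i*q_{i-1} + q_{i-2} with p_{-2}=0, p_{-1}=1, q_{-2}=1, q_{-1}=0):
  i=0: a_0=49, p_0 = 49*1 + 0 = 49, q_0 = 49*0 + 1 = 1.
  i=1: a_1=1, p_1 = 1*49 + 1 = 50, q_1 = 1*1 + 0 = 1.
  i=2: a_2=23, p_2 = 23*50 + 49 = 1199, q_2 = 23*1 + 1 = 24.
  i=3: a_3=1, p_3 = 1*1199 + 50 = 1249, q_3 = 1*24 + 1 = 25.
Check: 1249^2 - 2496*25^2 = 1560001 - 1560000 = 1, so (x, y) = (1249, 25) solves the equation, and by the theorem it is the least positive solution.

(x, y) = (1249, 25)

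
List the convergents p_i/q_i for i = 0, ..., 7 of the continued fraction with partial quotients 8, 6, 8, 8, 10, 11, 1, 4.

Using the convergent recurrence p_i = a_i*p_{i-1} + p_{i-2}, q_i = a_i*q_{i-1} + q_{i-2} with p_{-2}=0, p_{-1}=1, q_{-2}=1, q_{-1}=0:
  i=0: a_0=8, p_0 = 8*1 + 0 = 8, q_0 = 8*0 + 1 = 1.
  i=1: a_1=6, p_1 = 6*8 + 1 = 49, q_1 = 6*1 + 0 = 6.
  i=2: a_2=8, p_2 = 8*49 + 8 = 400, q_2 = 8*6 + 1 = 49.
  i=3: a_3=8, p_3 = 8*400 + 49 = 3249, q_3 = 8*49 + 6 = 398.
  i=4: a_4=10, p_4 = 10*3249 + 400 = 32890, q_4 = 10*398 + 49 = 4029.
  i=5: a_5=11, p_5 = 11*32890 + 3249 = 365039, q_5 = 11*4029 + 398 = 44717.
  i=6: a_6=1, p_6 = 1*365039 + 32890 = 397929, q_6 = 1*44717 + 4029 = 48746.
  i=7: a_7=4, p_7 = 4*397929 + 365039 = 1956755, q_7 = 4*48746 + 44717 = 239701.

8/1, 49/6, 400/49, 3249/398, 32890/4029, 365039/44717, 397929/48746, 1956755/239701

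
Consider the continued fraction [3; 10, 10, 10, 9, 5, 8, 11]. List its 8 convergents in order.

3/1, 31/10, 313/101, 3161/1020, 28762/9281, 146971/47425, 1204530/388681, 13396801/4322916

Using the convergent recurrence p_i = a_i*p_{i-1} + p_{i-2}, q_i = a_i*q_{i-1} + q_{i-2} with p_{-2}=0, p_{-1}=1, q_{-2}=1, q_{-1}=0:
  i=0: a_0=3, p_0 = 3*1 + 0 = 3, q_0 = 3*0 + 1 = 1.
  i=1: a_1=10, p_1 = 10*3 + 1 = 31, q_1 = 10*1 + 0 = 10.
  i=2: a_2=10, p_2 = 10*31 + 3 = 313, q_2 = 10*10 + 1 = 101.
  i=3: a_3=10, p_3 = 10*313 + 31 = 3161, q_3 = 10*101 + 10 = 1020.
  i=4: a_4=9, p_4 = 9*3161 + 313 = 28762, q_4 = 9*1020 + 101 = 9281.
  i=5: a_5=5, p_5 = 5*28762 + 3161 = 146971, q_5 = 5*9281 + 1020 = 47425.
  i=6: a_6=8, p_6 = 8*146971 + 28762 = 1204530, q_6 = 8*47425 + 9281 = 388681.
  i=7: a_7=11, p_7 = 11*1204530 + 146971 = 13396801, q_7 = 11*388681 + 47425 = 4322916.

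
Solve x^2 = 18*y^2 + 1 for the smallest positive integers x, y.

(x, y) = (17, 4)

First expand sqrt(18) as a continued fraction. With x_i = (sqrt(18) + m_i)/d_i and (m_0, d_0) = (0, 1): a_0 = floor(sqrt(18)) = 4, since 4^2 = 16 <= 18 < 25 = 5^2.
Iterate m_{i+1} = d_i*a_i - m_i, d_{i+1} = (18 - m_{i+1}^2)/d_i, a_{i+1} = floor((a_0 + m_{i+1})/d_{i+1}):
  m_1 = 1*4 - 0 = 4, d_1 = (18 - 4^2)/1 = 2/1 = 2, a_1 = floor((4 + 4)/2) = 4.
  m_2 = 2*4 - 4 = 4, d_2 = (18 - 4^2)/2 = 2/2 = 1, a_2 = floor((4 + 4)/1) = 8.
  m_3 = 1*8 - 4 = 4, d_3 = (18 - 4^2)/1 = 2/1 = 2: (m_3, d_3) = (m_1, d_1) = (4, 2), so from here the quotients repeat a_1, a_2; the period length is 2.
So sqrt(18) = [4; (4, 8)] with period length k = 2.
k is even, so the fundamental solution of x^2 - 18y^2 = 1 is (p_{k-1}, q_{k-1}) = (p_1, q_1); compute convergents through index 1.
Convergents (p_i = a_i*p_{i-1} + p_{i-2}, q_i = a_i*q_{i-1} + q_{i-2} with p_{-2}=0, p_{-1}=1, q_{-2}=1, q_{-1}=0):
  i=0: a_0=4, p_0 = 4*1 + 0 = 4, q_0 = 4*0 + 1 = 1.
  i=1: a_1=4, p_1 = 4*4 + 1 = 17, q_1 = 4*1 + 0 = 4.
Check: 17^2 - 18*4^2 = 289 - 288 = 1, so (x, y) = (17, 4) solves the equation, and by the theorem it is the least positive solution.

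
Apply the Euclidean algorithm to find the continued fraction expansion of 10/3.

Run the Euclidean algorithm on 10 and 3; the successive quotients are the partial quotients a_0, a_1, ... (each step inverts the fractional part left over by the previous one):
  10 = 3*3 + 1, so a_0 = 3.
  3 = 3*1 + 0, so a_1 = 3.
The remainder reaches 0 after 2 divisions, so the expansion has 2 partial quotients, read off in order.

[3; 3]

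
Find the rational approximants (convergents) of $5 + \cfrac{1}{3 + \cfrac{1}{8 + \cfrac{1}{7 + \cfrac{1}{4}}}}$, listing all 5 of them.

Using the convergent recurrence p_i = a_i*p_{i-1} + p_{i-2}, q_i = a_i*q_{i-1} + q_{i-2} with p_{-2}=0, p_{-1}=1, q_{-2}=1, q_{-1}=0:
  i=0: a_0=5, p_0 = 5*1 + 0 = 5, q_0 = 5*0 + 1 = 1.
  i=1: a_1=3, p_1 = 3*5 + 1 = 16, q_1 = 3*1 + 0 = 3.
  i=2: a_2=8, p_2 = 8*16 + 5 = 133, q_2 = 8*3 + 1 = 25.
  i=3: a_3=7, p_3 = 7*133 + 16 = 947, q_3 = 7*25 + 3 = 178.
  i=4: a_4=4, p_4 = 4*947 + 133 = 3921, q_4 = 4*178 + 25 = 737.

5/1, 16/3, 133/25, 947/178, 3921/737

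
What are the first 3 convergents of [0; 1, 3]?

Using the convergent recurrence p_i = a_i*p_{i-1} + p_{i-2}, q_i = a_i*q_{i-1} + q_{i-2} with p_{-2}=0, p_{-1}=1, q_{-2}=1, q_{-1}=0:
  i=0: a_0=0, p_0 = 0*1 + 0 = 0, q_0 = 0*0 + 1 = 1.
  i=1: a_1=1, p_1 = 1*0 + 1 = 1, q_1 = 1*1 + 0 = 1.
  i=2: a_2=3, p_2 = 3*1 + 0 = 3, q_2 = 3*1 + 1 = 4.

0/1, 1/1, 3/4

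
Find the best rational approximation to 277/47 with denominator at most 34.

Expand x = 277/47 as a continued fraction with the Euclidean algorithm:
  277 = 5*47 + 42, so a_0 = 5.
  47 = 1*42 + 5, so a_1 = 1.
  42 = 8*5 + 2, so a_2 = 8.
  5 = 2*2 + 1, so a_3 = 2.
  2 = 2*1 + 0, so a_4 = 2.
so x = [5; 1, 8, 2, 2].
Convergents (p_i = a_i*p_{i-1} + p_{i-2}, q_i = a_i*q_{i-1} + q_{i-2} with p_{-2}=0, p_{-1}=1, q_{-2}=1, q_{-1}=0), until the denominator exceeds 34:
  i=0: a_0=5, p_0 = 5*1 + 0 = 5, q_0 = 5*0 + 1 = 1.
  i=1: a_1=1, p_1 = 1*5 + 1 = 6, q_1 = 1*1 + 0 = 1.
  i=2: a_2=8, p_2 = 8*6 + 5 = 53, q_2 = 8*1 + 1 = 9.
  i=3: a_3=2, p_3 = 2*53 + 6 = 112, q_3 = 2*9 + 1 = 19.
  i=4: a_4=2, p_4 = 2*112 + 53 = 277, q_4 = 2*19 + 9 = 47.
q_4 = 47 > 34, so the last convergent with denominator <= 34 is p_3/q_3 = 112/19.
The closest fraction with denominator <= 34 is either p_3/q_3 or the intermediate fraction (k*p_3 + p_2)/(k*q_3 + q_2) with the largest k >= 1 whose denominator stays <= 34; these approach x as k grows, and every other convergent or intermediate fraction in range is farther away.
Largest k: floor((34 - q_2)/q_3) = floor((34 - 9)/19) = 1.
That gives (1*112 + 53)/(1*19 + 9) = 165/28.
Compare the errors: |x - 112/19| = |277*19 - 112*47|/(47*19) = 1/893, and |x - 165/28| = |277*28 - 165*47|/(47*28) = 1/1316.
Cross-multiplying, 1*893 = 893 < 1316 = 1*1316, so 1/1316 is smaller: the intermediate fraction 165/28 is closer to x than 112/19.

165/28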